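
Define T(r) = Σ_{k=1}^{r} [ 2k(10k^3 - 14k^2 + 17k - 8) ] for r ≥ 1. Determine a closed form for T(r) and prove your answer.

T(r) = r(r + 1)(4r^3 - r^2 + 5r - 3)

We claim T(r) = r(r + 1)(4r^3 - r^2 + 5r - 3) for all r ≥ 1.
When r = 1: T(1) = 10, and the closed form gives 10. They agree.
For the inductive step, assume it holds for an arbitrary k ≥ 1, so T(k) = k(4k^4 + 3k^3 + 4k^2 + 2k - 3).
Then T(k+1) = T(k) + (20k^4 + 52k^3 + 70k^2 + 48k + 10) = (k(4k^4 + 3k^3 + 4k^2 + 2k - 3)) + (20k^4 + 52k^3 + 70k^2 + 48k + 10).
Simplifying, T(k+1) = (k + 1)(k + 2)(4k^3 + 11k^2 + 15k + 5) = (k+1)((k+1) + 1)(4(k+1)^3 - (k+1)^2 + 5(k+1) - 3),
which is the closed form with r = k+1.
By the principle of mathematical induction, the result holds for all r ≥ 1.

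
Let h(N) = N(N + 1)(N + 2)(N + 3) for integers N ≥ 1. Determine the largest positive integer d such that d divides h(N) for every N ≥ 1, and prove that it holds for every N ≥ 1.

Computing the first values: h(1) = 24 and h(2) = 120; gcd(24, 120) = 24, so d ≤ 24.
We prove 24 | N(N + 1)(N + 2)(N + 3) for all N ≥ 1 by induction on N.
Base case (N = 1): h(1) = 24 = 24·(1), so 24 | h(1).
Suppose the result is true for N = p, i.e. 24 | h(p). Then
h(p+1) − h(p) = (p+1)·(p+2)·(p+3)·(p+4) − p·(p+1)·(p+2)·(p+3) = (p+1)·(p+2)·(p+3)·[(p+4) − p] = 4·(p+1)·(p+2)·(p+3). The product of 3 consecutive integers is divisible by (3)! = 6, so h(p+1) − h(p) is divisible by 4·6 = 24. By the inductive hypothesis 24 | h(p), hence 24 | h(p+1).
By the principle of mathematical induction, the result holds for all N ≥ 1.
Therefore the largest such d is 24.

d = 24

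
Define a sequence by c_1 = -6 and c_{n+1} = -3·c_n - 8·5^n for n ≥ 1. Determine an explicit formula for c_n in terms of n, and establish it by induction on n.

c_n = -(-3)^(n - 1) - 5^n

Computing the first terms: c_1 = -6, c_2 = -22, c_3 = -134. This suggests c_n = -(-3)^(n - 1) - 5^n.
For the base case n = 1: the formula gives -6 = -6 = c_1.
For the inductive step, assume it holds for an arbitrary j ≥ 1, so c_j = -(-3)^(j - 1) - 5^j.
Then c_{j+1} = -3·c_j - 8·5^j = -3·(-(-3)^(j - 1) - 5^j) - 8·5^j = -(-3)^j - 5^(j + 1) = -(-3)^((j+1) - 1) - 5^(j+1),
which is the claimed formula at n = j+1.
This completes the induction.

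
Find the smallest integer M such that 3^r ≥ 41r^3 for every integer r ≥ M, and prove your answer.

At r = 9: 19683 < 29889, so the inequality fails and M ≥ 10. We prove 3^r ≥ 41r^3 for all r ≥ 10.
Base step (r = 10): 3^r = 59049 and 41r^3 = 41000, so 59049 ≥ 41000.
For the inductive step, assume it holds for an arbitrary j ≥ 10, so 3^j ≥ 41j^3.
Then 3^(j + 1) = 3·(3^j) ≥ 3·(41j^3).
Also, for j ≥ 10 we have 3·(41j^3) ≥ 41(j+1)^3, since 3 ≥ (1 + 1/j)^3 for all j ≥ 10.
Combining, 3^(j + 1) ≥ 41(j+1)^3.
By induction, the statement is established for all r ≥ 10.
Hence the smallest such M is 10.

M = 10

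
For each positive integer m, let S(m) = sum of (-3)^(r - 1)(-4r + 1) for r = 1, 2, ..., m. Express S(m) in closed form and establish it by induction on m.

We claim S(m) = (-3)^m·m for all m ≥ 1.
Base case (m = 1): S(1) = -3, and the closed form gives -3. They agree.
Inductive step: assume the claim holds for m = r, so S(r) = (-3)^r·r.
Then S(r+1) = S(r) + ((-3)^r(-4r - 3)) = ((-3)^r·r) + ((-3)^r(-4r - 3)).
Simplifying, S(r+1) = (-3)^(r + 1)(r + 1) = (-3)^(r+1)·(r+1),
which is the closed form with m = r+1.
This completes the induction.

S(m) = (-3)^m·m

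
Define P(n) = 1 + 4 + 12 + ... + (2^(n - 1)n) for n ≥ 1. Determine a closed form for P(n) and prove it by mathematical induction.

We claim P(n) = 2^n(n - 1) + 1 for all n ≥ 1.
Base case (n = 1): P(1) = 1, and the closed form gives 1. They agree.
For the inductive step, assume it holds for an arbitrary p ≥ 1, so P(p) = 2^p(p - 1) + 1.
Then P(p+1) = P(p) + (2^p(p + 1)) = (2^p(p - 1) + 1) + (2^p(p + 1)).
Simplifying, P(p+1) = 2^(p + 1)p + 1 = 2^(p+1)((p+1) - 1) + 1,
which is the closed form with n = p+1.
By the principle of mathematical induction, the result holds for all n ≥ 1.

P(n) = 2^n(n - 1) + 1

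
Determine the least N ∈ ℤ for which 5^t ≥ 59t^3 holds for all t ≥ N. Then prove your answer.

N = 6

At t = 5: 3125 < 7375, so the inequality fails and N ≥ 6. We prove 5^t ≥ 59t^3 for all t ≥ 6.
When t = 6: 5^t = 15625 and 59t^3 = 12744, so 15625 ≥ 12744.
For the inductive step, assume it holds for an arbitrary r ≥ 6, so 5^r ≥ 59r^3.
Then 5^(r + 1) = 5·(5^r) ≥ 5·(59r^3).
Also, for r ≥ 6 we have 5·(59r^3) ≥ 59(r+1)^3, since 5 ≥ (1 + 1/r)^3 for all r ≥ 6.
Combining, 5^(r + 1) ≥ 59(r+1)^3.
This completes the induction.
Hence the smallest such N is 6.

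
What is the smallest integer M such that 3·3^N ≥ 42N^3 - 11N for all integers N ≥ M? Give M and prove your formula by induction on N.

At N = 8: 19683 < 21416, so the inequality fails and M ≥ 9. We prove 3·3^N ≥ 42N^3 - 11N for all N ≥ 9.
Base step (N = 9): 3·3^N = 59049 and 42N^3 - 11N = 30519, so 59049 ≥ 30519.
Suppose the result is true for N = m, so 3·3^m ≥ 42m^3 - 11m.
Then 3·3^(m + 1) = 3·(3·3^m) ≥ 3·(42m^3 - 11m).
Also, for m ≥ 9 we have 3·(42m^3 - 11m) ≥ 42(m+1)^3 - 11(m+1), since 3·(42m^3 - 11m) − (42(m+1)^3 - 11(m+1)) = 84m^3 - 126m^2 - 148m - 31, which is nonnegative for all m ≥ 9.
Combining, 3·3^(m + 1) ≥ 42(m+1)^3 - 11(m+1).
By the principle of mathematical induction, the result holds for all N ≥ 9.
Hence the smallest such M is 9.

M = 9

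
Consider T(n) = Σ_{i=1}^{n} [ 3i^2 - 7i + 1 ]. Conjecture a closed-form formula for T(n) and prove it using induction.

T(n) = n(n^2 - 2n - 2)

We claim T(n) = n(n^2 - 2n - 2) for all n ≥ 1.
For the base case n = 1: T(1) = -3, and the closed form gives -3. They agree.
Suppose the result is true for n = i, so T(i) = i(i^2 - 2i - 2).
Then T(i+1) = T(i) + (3i^2 - i - 3) = (i(i^2 - 2i - 2)) + (3i^2 - i - 3).
Simplifying, T(i+1) = (i + 1)(i^2 - 3) = (i+1)((i+1)^2 - 2(i+1) - 2),
which is the closed form with n = i+1.
This completes the induction.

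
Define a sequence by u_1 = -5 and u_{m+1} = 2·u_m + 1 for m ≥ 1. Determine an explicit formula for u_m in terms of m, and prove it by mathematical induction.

u_m = -2^(m + 1) - 1

Computing the first terms: u_1 = -5, u_2 = -9, u_3 = -17. This suggests u_m = -2^(m + 1) - 1.
For the base case m = 1: the formula gives -5 = -5 = u_1.
Inductive step: suppose the statement holds for some r ≥ 1, so u_r = -2^(r + 1) - 1.
Then u_{r+1} = 2·u_r + 1 = 2·(-2^(r + 1) - 1) + 1 = -2^(r + 2) - 1 = -2^((r+1) + 1) - 1,
which is the claimed formula at m = r+1.
By the principle of mathematical induction, the result holds for all m ≥ 1.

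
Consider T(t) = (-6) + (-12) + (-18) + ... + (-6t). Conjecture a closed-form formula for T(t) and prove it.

We claim T(t) = -3t(t + 1) for all t ≥ 1.
Base step (t = 1): T(1) = -6, and the closed form gives -6. They agree.
Inductive step: assume the claim holds for t = r, so T(r) = 3r(-r - 1).
Then T(r+1) = T(r) + (-6r - 6) = (3r(-r - 1)) + (-6r - 6).
Simplifying, T(r+1) = -3(r + 1)(r + 2) = -3(r+1)((r+1) + 1),
which is the closed form with t = r+1.
By the principle of mathematical induction, the result holds for all t ≥ 1.

T(t) = -3t(t + 1)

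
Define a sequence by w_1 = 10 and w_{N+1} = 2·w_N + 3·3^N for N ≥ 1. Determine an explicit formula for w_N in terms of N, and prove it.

Computing the first terms: w_1 = 10, w_2 = 29, w_3 = 85. This suggests w_N = 2^(N - 1) + 3^(N + 1).
Base step (N = 1): the formula gives 10 = 10 = w_1.
For the inductive step, assume it holds for an arbitrary r ≥ 1, so w_r = 2^(r - 1) + 3^(r + 1).
Then w_{r+1} = 2·w_r + 3·3^r = 2·(2^(r - 1) + 3^(r + 1)) + 3·3^r = 2^r + 3^(r + 2) = 2^((r+1) - 1) + 3^((r+1) + 1),
which is the claimed formula at N = r+1.
By the principle of mathematical induction, the result holds for all N ≥ 1.

w_N = 2^(N - 1) + 3^(N + 1)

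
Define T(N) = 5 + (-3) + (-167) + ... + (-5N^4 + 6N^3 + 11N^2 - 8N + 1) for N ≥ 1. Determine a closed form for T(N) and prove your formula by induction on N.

T(N) = -N(N^4 + N^3 - 5N^2 - 3N + 1)

We claim T(N) = -N(N^4 + N^3 - 5N^2 - 3N + 1) for all N ≥ 1.
Base case (N = 1): T(1) = 5, and the closed form gives 5. They agree.
Inductive step: suppose the statement holds for some j ≥ 1, so T(j) = j(-j^4 - j^3 + 5j^2 + 3j - 1).
Then T(j+1) = T(j) + (-5j^4 - 14j^3 - j^2 + 12j + 5) = (j(-j^4 - j^3 + 5j^2 + 3j - 1)) + (-5j^4 - 14j^3 - j^2 + 12j + 5).
Simplifying, T(j+1) = -(j + 1)(j^4 + 5j^3 + 4j^2 - 6j - 5) = -(j+1)((j+1)^4 + (j+1)^3 - 5(j+1)^2 - 3(j+1) + 1),
which is the closed form with N = j+1.
By the principle of mathematical induction, the result holds for all N ≥ 1.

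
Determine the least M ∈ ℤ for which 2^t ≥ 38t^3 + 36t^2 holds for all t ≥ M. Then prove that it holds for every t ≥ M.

M = 18

At t = 17: 131072 < 197098, so the inequality fails and M ≥ 18. We prove 2^t ≥ 38t^3 + 36t^2 for all t ≥ 18.
Base step (t = 18): 2^t = 262144 and 38t^3 + 36t^2 = 233280, so 262144 ≥ 233280.
For the inductive step, assume it holds for an arbitrary k ≥ 18, so 2^k ≥ 38k^3 + 36k^2.
Then 2^(k + 1) = 2·(2^k) ≥ 2·(38k^3 + 36k^2).
Also, for k ≥ 18 we have 2·(38k^3 + 36k^2) ≥ 38(k+1)^3 + 36(k+1)^2, since 2·(38k^3 + 36k^2) − (38(k+1)^3 + 36(k+1)^2) = 38k^3 - 78k^2 - 186k - 74, which is nonnegative for all k ≥ 18.
Combining, 2^(k + 1) ≥ 38(k+1)^3 + 36(k+1)^2.
This completes the induction.
Hence the smallest such M is 18.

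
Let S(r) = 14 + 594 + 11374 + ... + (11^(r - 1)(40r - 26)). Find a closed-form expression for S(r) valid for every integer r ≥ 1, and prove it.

We claim S(r) = 11^r(4r - 3) + 3 for all r ≥ 1.
Base case (r = 1): S(1) = 14, and the closed form gives 14. They agree.
Inductive step: assume the claim holds for r = m, so S(m) = 11^m(4m - 3) + 3.
Then S(m+1) = S(m) + (11^m(40m + 14)) = (11^m(4m - 3) + 3) + (11^m(40m + 14)).
Simplifying, S(m+1) = 44·11^m·m + 11·11^m + 3 = 11^(m+1)(4(m+1) - 3) + 3,
which is the closed form with r = m+1.
This completes the induction.

S(r) = 11^r(4r - 3) + 3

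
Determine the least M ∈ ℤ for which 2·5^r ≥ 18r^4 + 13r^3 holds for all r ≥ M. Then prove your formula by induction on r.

At r = 5: 6250 < 12875, so the inequality fails and M ≥ 6. We prove 2·5^r ≥ 18r^4 + 13r^3 for all r ≥ 6.
Base step (r = 6): 2·5^r = 31250 and 18r^4 + 13r^3 = 26136, so 31250 ≥ 26136.
Inductive step: suppose the statement holds for some p ≥ 6, so 2·5^p ≥ 18p^4 + 13p^3.
Then 2·5^(p + 1) = 5·(2·5^p) ≥ 5·(18p^4 + 13p^3).
Also, for p ≥ 6 we have 5·(18p^4 + 13p^3) ≥ 18(p+1)^4 + 13(p+1)^3, since 5·(18p^4 + 13p^3) − (18(p+1)^4 + 13(p+1)^3) = 72p^4 - 20p^3 - 147p^2 - 111p - 31, which is nonnegative for all p ≥ 6.
Combining, 2·5^(p + 1) ≥ 18(p+1)^4 + 13(p+1)^3.
Hence, by induction on r, the claim holds for every r ≥ 6.
Hence the smallest such M is 6.

M = 6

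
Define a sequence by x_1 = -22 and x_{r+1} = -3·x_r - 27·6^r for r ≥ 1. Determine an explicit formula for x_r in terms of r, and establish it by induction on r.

Computing the first terms: x_1 = -22, x_2 = -96, x_3 = -684. This suggests x_r = -4(-3)^(r - 1) - 3·6^r.
When r = 1: the formula gives -22 = -22 = x_1.
Suppose the result is true for r = m, so x_m = -4(-3)^(m - 1) - 3·6^m.
Then x_{m+1} = -3·x_m - 27·6^m = -3·(-4(-3)^(m - 1) - 3·6^m) - 27·6^m = -4(-3)^m - 3·6^(m + 1) = -4(-3)^((m+1) - 1) - 3·6^(m+1),
which is the claimed formula at r = m+1.
This completes the induction.

x_r = -4(-3)^(r - 1) - 3·6^r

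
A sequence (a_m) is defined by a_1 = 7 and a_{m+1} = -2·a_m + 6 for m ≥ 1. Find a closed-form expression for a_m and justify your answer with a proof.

Computing the first terms: a_1 = 7, a_2 = -8, a_3 = 22. This suggests a_m = 5(-2)^(m - 1) + 2.
When m = 1: the formula gives 7 = 7 = a_1.
Inductive step: suppose the statement holds for some p ≥ 1, so a_p = 5(-2)^(p - 1) + 2.
Then a_{p+1} = -2·a_p + 6 = -2·(5(-2)^(p - 1) + 2) + 6 = 5(-2)^p + 2 = 5(-2)^((p+1) - 1) + 2,
which is the claimed formula at m = p+1.
Hence, by induction on m, the claim holds for every m ≥ 1.

a_m = 5(-2)^(m - 1) + 2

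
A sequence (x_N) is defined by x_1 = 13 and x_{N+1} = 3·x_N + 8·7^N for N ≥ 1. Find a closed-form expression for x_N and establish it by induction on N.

Computing the first terms: x_1 = 13, x_2 = 95, x_3 = 677. This suggests x_N = -3^(N - 1) + 2·7^N.
For the base case N = 1: the formula gives 13 = 13 = x_1.
Suppose the result is true for N = k, so x_k = -3^(k - 1) + 2·7^k.
Then x_{k+1} = 3·x_k + 8·7^k = 3·(-3^(k - 1) + 2·7^k) + 8·7^k = -3^k + 2·7^(k + 1) = -3^((k+1) - 1) + 2·7^(k+1),
which is the claimed formula at N = k+1.
By the principle of mathematical induction, the result holds for all N ≥ 1.

x_N = -3^(N - 1) + 2·7^N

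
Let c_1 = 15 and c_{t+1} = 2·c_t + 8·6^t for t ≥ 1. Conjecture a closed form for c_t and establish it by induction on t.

Computing the first terms: c_1 = 15, c_2 = 78, c_3 = 444. This suggests c_t = 3·2^(t - 1) + 2·6^t.
Base case (t = 1): the formula gives 15 = 15 = c_1.
Suppose the result is true for t = j, so c_j = 3·2^(j - 1) + 2·6^j.
Then c_{j+1} = 2·c_j + 8·6^j = 2·(3·2^(j - 1) + 2·6^j) + 8·6^j = 3·2^j + 2·6^(j + 1) = 3·2^((j+1) - 1) + 2·6^(j+1),
which is the claimed formula at t = j+1.
Hence, by induction on t, the claim holds for every t ≥ 1.

c_t = 3·2^(t - 1) + 2·6^t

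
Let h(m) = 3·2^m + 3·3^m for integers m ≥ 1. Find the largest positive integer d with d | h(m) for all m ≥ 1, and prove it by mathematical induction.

d = 3

Computing the first values: h(1) = 15 and h(2) = 39; gcd(15, 39) = 3, so d ≤ 3.
We prove 3 | 3·2^m + 3·3^m for all m ≥ 1 by induction on m.
Base step (m = 1): h(1) = 15 = 3·(5), so 3 | h(1).
For the inductive step, assume it holds for an arbitrary k ≥ 1, i.e. 3 | h(k). Then
h(k+1) − 3·h(k) = (3·2^(k+1) + 3·3^(k+1)) − 3·(3·2^k + 3·3^k) = (3)·2^k·(2 − 3) = (-3)·2^k. Since 3 | h(k) by the inductive hypothesis, 3 | 3·h(k); and 3 | -3 since -3 = 3·-1. Therefore 3 | h(k+1).
By the principle of mathematical induction, the result holds for all m ≥ 1.
Therefore the largest such d is 3.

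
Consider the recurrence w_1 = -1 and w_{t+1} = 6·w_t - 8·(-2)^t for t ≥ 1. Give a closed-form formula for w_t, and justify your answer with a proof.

Computing the first terms: w_1 = -1, w_2 = 10, w_3 = 28. This suggests w_t = (-2)^t + 6^(t - 1).
Base case (t = 1): the formula gives -1 = -1 = w_1.
For the inductive step, assume it holds for an arbitrary p ≥ 1, so w_p = (-2)^p + 6^(p - 1).
Then w_{p+1} = 6·w_p - 8·(-2)^p = 6·((-2)^p + 6^(p - 1)) - 8·(-2)^p = (-2)^(p + 1) + 6^p = (-2)^(p+1) + 6^((p+1) - 1),
which is the claimed formula at t = p+1.
By the principle of mathematical induction, the result holds for all t ≥ 1.

w_t = (-2)^t + 6^(t - 1)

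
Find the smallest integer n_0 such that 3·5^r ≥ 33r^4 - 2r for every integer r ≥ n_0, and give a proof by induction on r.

At r = 5: 9375 < 20615, so the inequality fails and n_0 ≥ 6. We prove 3·5^r ≥ 33r^4 - 2r for all r ≥ 6.
Base case (r = 6): 3·5^r = 46875 and 33r^4 - 2r = 42756, so 46875 ≥ 42756.
Inductive step: suppose the statement holds for some k ≥ 6, so 3·5^k ≥ 33k^4 - 2k.
Then 3·5^(k + 1) = 5·(3·5^k) ≥ 5·(33k^4 - 2k).
Also, for k ≥ 6 we have 5·(33k^4 - 2k) ≥ 33(k+1)^4 - 2(k+1), since 5·(33k^4 - 2k) − (33(k+1)^4 - 2(k+1)) = 132k^4 - 132k^3 - 198k^2 - 140k - 31, which is nonnegative for all k ≥ 6.
Combining, 3·5^(k + 1) ≥ 33(k+1)^4 - 2(k+1).
By the principle of mathematical induction, the result holds for all r ≥ 6.
Hence the smallest such n_0 is 6.

n_0 = 6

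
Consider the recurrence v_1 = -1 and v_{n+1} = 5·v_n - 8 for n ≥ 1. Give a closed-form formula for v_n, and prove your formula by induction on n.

Computing the first terms: v_1 = -1, v_2 = -13, v_3 = -73. This suggests v_n = -3·5^(n - 1) + 2.
Base case (n = 1): the formula gives -1 = -1 = v_1.
Inductive step: suppose the statement holds for some i ≥ 1, so v_i = -3·5^(i - 1) + 2.
Then v_{i+1} = 5·v_i - 8 = 5·(-3·5^(i - 1) + 2) - 8 = -3·5^i + 2 = -3·5^((i+1) - 1) + 2,
which is the claimed formula at n = i+1.
This completes the induction.

v_n = -3·5^(n - 1) + 2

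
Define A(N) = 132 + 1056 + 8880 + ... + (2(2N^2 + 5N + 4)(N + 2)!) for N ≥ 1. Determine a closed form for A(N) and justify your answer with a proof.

A(N) = (4N + 2)(N + 3)! - 12

We claim A(N) = (4N + 2)(N + 3)! - 12 for all N ≥ 1.
Base step (N = 1): A(1) = 132, and the closed form gives 132. They agree.
For the inductive step, assume it holds for an arbitrary r ≥ 1, so A(r) = (4r + 2)(r + 3)! - 12.
Then A(r+1) = A(r) + (2(2r^2 + 9r + 11)(r + 3)!) = ((4r + 2)(r + 3)! - 12) + (2(2r^2 + 9r + 11)(r + 3)!).
Simplifying, A(r+1) = (4(r+1) + 2)((r+1) + 3)! - 12,
which is the closed form with N = r+1.
This completes the induction.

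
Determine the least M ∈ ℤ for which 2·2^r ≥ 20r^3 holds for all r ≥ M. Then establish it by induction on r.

M = 16

At r = 15: 65536 < 67500, so the inequality fails and M ≥ 16. We prove 2·2^r ≥ 20r^3 for all r ≥ 16.
Base case (r = 16): 2·2^r = 131072 and 20r^3 = 81920, so 131072 ≥ 81920.
For the inductive step, assume it holds for an arbitrary p ≥ 16, so 2·2^p ≥ 20p^3.
Then 2·2^(p + 1) = 2·(2·2^p) ≥ 2·(20p^3).
Also, for p ≥ 16 we have 2·(20p^3) ≥ 20(p+1)^3, since 2 ≥ (1 + 1/p)^3 for all p ≥ 16.
Combining, 2·2^(p + 1) ≥ 20(p+1)^3.
This completes the induction.
Hence the smallest such M is 16.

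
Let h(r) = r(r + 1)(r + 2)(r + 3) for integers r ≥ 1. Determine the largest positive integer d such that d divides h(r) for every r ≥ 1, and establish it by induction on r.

d = 24

Computing the first values: h(1) = 24 and h(2) = 120; gcd(24, 120) = 24, so d ≤ 24.
We prove 24 | r(r + 1)(r + 2)(r + 3) for all r ≥ 1 by induction on r.
When r = 1: h(1) = 24 = 24·(1), so 24 | h(1).
Inductive step: suppose the statement holds for some i ≥ 1, i.e. 24 | h(i). Then
h(i+1) − h(i) = (i+1)·(i+2)·(i+3)·(i+4) − i·(i+1)·(i+2)·(i+3) = (i+1)·(i+2)·(i+3)·[(i+4) − i] = 4·(i+1)·(i+2)·(i+3). The product of 3 consecutive integers is divisible by (3)! = 6, so h(i+1) − h(i) is divisible by 4·6 = 24. By the inductive hypothesis 24 | h(i), hence 24 | h(i+1).
Hence, by induction on r, the claim holds for every r ≥ 1.
Therefore the largest such d is 24.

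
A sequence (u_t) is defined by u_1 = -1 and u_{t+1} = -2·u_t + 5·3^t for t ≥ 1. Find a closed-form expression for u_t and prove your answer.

Computing the first terms: u_1 = -1, u_2 = 17, u_3 = 11. This suggests u_t = -(-2)^(t + 1) + 3^t.
For the base case t = 1: the formula gives -1 = -1 = u_1.
Inductive step: assume the claim holds for t = p, so u_p = -(-2)^(p + 1) + 3^p.
Then u_{p+1} = -2·u_p + 5·3^p = -2·(-(-2)^(p + 1) + 3^p) + 5·3^p = -(-2)^(p + 2) + 3^(p + 1) = -(-2)^((p+1) + 1) + 3^(p+1),
which is the claimed formula at t = p+1.
By the principle of mathematical induction, the result holds for all t ≥ 1.

u_t = -(-2)^(t + 1) + 3^t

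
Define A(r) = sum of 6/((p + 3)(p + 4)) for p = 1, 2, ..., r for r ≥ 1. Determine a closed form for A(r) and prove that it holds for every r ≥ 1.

A(r) = 3r/(2(r + 4))

We claim A(r) = 3r/(2(r + 4)) for all r ≥ 1.
For the base case r = 1: A(1) = 3/10, and the closed form gives 3/10. They agree.
Inductive step: assume the claim holds for r = p, so A(p) = 3p/(2(p + 4)).
Then A(p+1) = A(p) + (6/((p + 4)(p + 5))) = (3p/(2(p + 4))) + (6/((p + 4)(p + 5))).
Simplifying, A(p+1) = 3(p + 1)/(2(p + 5)) = 3(p+1)/(2((p+1) + 4)),
which is the closed form with r = p+1.
By the principle of mathematical induction, the result holds for all r ≥ 1.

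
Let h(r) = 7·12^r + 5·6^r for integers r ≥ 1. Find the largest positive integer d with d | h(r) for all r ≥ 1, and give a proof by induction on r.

d = 6

Computing the first values: h(1) = 114 and h(2) = 1188; gcd(114, 1188) = 6, so d ≤ 6.
We prove 6 | 7·12^r + 5·6^r for all r ≥ 1 by induction on r.
Base step (r = 1): h(1) = 114 = 6·(19), so 6 | h(1).
Inductive step: assume the claim holds for r = m, i.e. 6 | h(m). Then
h(m+1) − 12·h(m) = (7·12^(m+1) + 5·6^(m+1)) − 12·(7·12^m + 5·6^m) = (5)·6^m·(6 − 12) = (-30)·6^m. Since 6 | h(m) by the inductive hypothesis, 6 | 12·h(m); and 6 | -30 since -30 = 6·-5. Therefore 6 | h(m+1).
By the principle of mathematical induction, the result holds for all r ≥ 1.
Therefore the largest such d is 6.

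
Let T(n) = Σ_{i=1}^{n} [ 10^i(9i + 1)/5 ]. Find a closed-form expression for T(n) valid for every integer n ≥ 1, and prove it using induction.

We claim T(n) = 2·10^n·n for all n ≥ 1.
For the base case n = 1: T(1) = 20, and the closed form gives 20. They agree.
Inductive step: suppose the statement holds for some i ≥ 1, so T(i) = 2·10^i·i.
Then T(i+1) = T(i) + (10^i(18i + 20)) = (2·10^i·i) + (10^i(18i + 20)).
Simplifying, T(i+1) = 20·10^i(i + 1) = 2·10^(i+1)·(i+1),
which is the closed form with n = i+1.
By the principle of mathematical induction, the result holds for all n ≥ 1.

T(n) = 2·10^n·n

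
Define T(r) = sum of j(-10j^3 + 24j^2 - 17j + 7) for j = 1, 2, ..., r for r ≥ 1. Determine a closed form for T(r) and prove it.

We claim T(r) = -r(r + 1)(2r^3 - 3r^2 - 1) for all r ≥ 1.
When r = 1: T(1) = 4, and the closed form gives 4. They agree.
Inductive step: suppose the statement holds for some j ≥ 1, so T(j) = j(-2j^4 + j^3 + 3j^2 + j + 1).
Then T(j+1) = T(j) + (-10j^4 - 16j^3 - 5j^2 + 5j + 4) = (j(-2j^4 + j^3 + 3j^2 + j + 1)) + (-10j^4 - 16j^3 - 5j^2 + 5j + 4).
Simplifying, T(j+1) = -(j + 1)(j + 2)(2j^3 + 3j^2 - 2) = -(j+1)((j+1) + 1)(2(j+1)^3 - 3(j+1)^2 - 1),
which is the closed form with r = j+1.
By the principle of mathematical induction, the result holds for all r ≥ 1.

T(r) = -r(r + 1)(2r^3 - 3r^2 - 1)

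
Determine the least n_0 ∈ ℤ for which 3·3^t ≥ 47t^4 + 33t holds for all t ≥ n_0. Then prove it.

n_0 = 12

At t = 11: 531441 < 688490, so the inequality fails and n_0 ≥ 12. We prove 3·3^t ≥ 47t^4 + 33t for all t ≥ 12.
For the base case t = 12: 3·3^t = 1594323 and 47t^4 + 33t = 974988, so 1594323 ≥ 974988.
Inductive step: suppose the statement holds for some k ≥ 12, so 3·3^k ≥ 47k^4 + 33k.
Then 3·3^(k + 1) = 3·(3·3^k) ≥ 3·(47k^4 + 33k).
Also, for k ≥ 12 we have 3·(47k^4 + 33k) ≥ 47(k+1)^4 + 33(k+1), since 3·(47k^4 + 33k) − (47(k+1)^4 + 33(k+1)) = 94k^4 - 188k^3 - 282k^2 - 122k - 80, which is nonnegative for all k ≥ 12.
Combining, 3·3^(k + 1) ≥ 47(k+1)^4 + 33(k+1).
By induction, the statement is established for all t ≥ 12.
Hence the smallest such n_0 is 12.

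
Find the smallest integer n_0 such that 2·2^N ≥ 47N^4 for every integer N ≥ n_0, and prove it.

At N = 22: 8388608 < 11010032, so the inequality fails and n_0 ≥ 23. We prove 2·2^N ≥ 47N^4 for all N ≥ 23.
Base step (N = 23): 2·2^N = 16777216 and 47N^4 = 13152527, so 16777216 ≥ 13152527.
Inductive step: assume the claim holds for N = j, so 2·2^j ≥ 47j^4.
Then 2·2^(j + 1) = 2·(2·2^j) ≥ 2·(47j^4).
Also, for j ≥ 23 we have 2·(47j^4) ≥ 47(j+1)^4, since 2 ≥ (1 + 1/j)^4 for all j ≥ 23.
Combining, 2·2^(j + 1) ≥ 47(j+1)^4.
This completes the induction.
Hence the smallest such n_0 is 23.

n_0 = 23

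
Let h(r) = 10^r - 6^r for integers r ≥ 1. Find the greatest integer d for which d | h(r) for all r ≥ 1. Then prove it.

d = 4

Computing the first values: h(1) = 4 and h(2) = 64; gcd(4, 64) = 4, so d ≤ 4.
We prove 4 | 10^r - 6^r for all r ≥ 1 by induction on r.
For the base case r = 1: h(1) = 4 = 4·(1), so 4 | h(1).
Suppose the result is true for r = k, i.e. 4 | h(k). Then
10^{k+1} − 6^{k+1} = 10·10^k − 6·6^k = 10·(10^k − 6^k) + (4)·6^k. The first term is divisible by 4 by the inductive hypothesis, and the second term (4)·6^k is divisible by 4 since 4 | 4. Hence 4 | h(k+1).
Hence, by induction on r, the claim holds for every r ≥ 1.
Therefore the largest such d is 4.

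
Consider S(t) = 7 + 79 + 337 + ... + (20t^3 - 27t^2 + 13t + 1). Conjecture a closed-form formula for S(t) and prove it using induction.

We claim S(t) = t(5t^3 + t^2 - 2t + 3) for all t ≥ 1.
Base case (t = 1): S(1) = 7, and the closed form gives 7. They agree.
Suppose the result is true for t = i, so S(i) = i(5i^3 + i^2 - 2i + 3).
Then S(i+1) = S(i) + (20i^3 + 33i^2 + 19i + 7) = (i(5i^3 + i^2 - 2i + 3)) + (20i^3 + 33i^2 + 19i + 7).
Simplifying, S(i+1) = (i + 1)(5i^3 + 16i^2 + 15i + 7) = (i+1)(5(i+1)^3 + (i+1)^2 - 2(i+1) + 3),
which is the closed form with t = i+1.
By induction, the statement is established for all t ≥ 1.

S(t) = t(5t^3 + t^2 - 2t + 3)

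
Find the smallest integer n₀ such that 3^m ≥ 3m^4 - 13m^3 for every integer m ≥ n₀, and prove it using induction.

At m = 7: 2187 < 2744, so the inequality fails and n₀ ≥ 8. We prove 3^m ≥ 3m^4 - 13m^3 for all m ≥ 8.
When m = 8: 3^m = 6561 and 3m^4 - 13m^3 = 5632, so 6561 ≥ 5632.
For the inductive step, assume it holds for an arbitrary r ≥ 8, so 3^r ≥ 3r^4 - 13r^3.
Then 3^(r + 1) = 3·(3^r) ≥ 3·(3r^4 - 13r^3).
Also, for r ≥ 8 we have 3·(3r^4 - 13r^3) ≥ 3(r+1)^4 - 13(r+1)^3, since 3·(3r^4 - 13r^3) − (3(r+1)^4 - 13(r+1)^3) = 6r^4 - 38r^3 + 21r^2 + 27r + 10, which is nonnegative for all r ≥ 8.
Combining, 3^(r + 1) ≥ 3(r+1)^4 - 13(r+1)^3.
This completes the induction.
Hence the smallest such n₀ is 8.

n₀ = 8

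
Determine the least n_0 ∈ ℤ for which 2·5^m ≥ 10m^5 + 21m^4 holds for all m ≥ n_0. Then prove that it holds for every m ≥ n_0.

At m = 7: 156250 < 218491, so the inequality fails and n_0 ≥ 8. We prove 2·5^m ≥ 10m^5 + 21m^4 for all m ≥ 8.
When m = 8: 2·5^m = 781250 and 10m^5 + 21m^4 = 413696, so 781250 ≥ 413696.
Inductive step: suppose the statement holds for some k ≥ 8, so 2·5^k ≥ 10k^5 + 21k^4.
Then 2·5^(k + 1) = 5·(2·5^k) ≥ 5·(10k^5 + 21k^4).
Also, for k ≥ 8 we have 5·(10k^5 + 21k^4) ≥ 10(k+1)^5 + 21(k+1)^4, since 5·(10k^5 + 21k^4) − (10(k+1)^5 + 21(k+1)^4) = 40k^5 + 34k^4 - 184k^3 - 226k^2 - 134k - 31, which is nonnegative for all k ≥ 8.
Combining, 2·5^(k + 1) ≥ 10(k+1)^5 + 21(k+1)^4.
By the principle of mathematical induction, the result holds for all m ≥ 8.
Hence the smallest such n_0 is 8.

n_0 = 8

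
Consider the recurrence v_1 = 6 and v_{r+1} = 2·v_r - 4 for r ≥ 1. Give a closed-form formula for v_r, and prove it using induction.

Computing the first terms: v_1 = 6, v_2 = 8, v_3 = 12. This suggests v_r = 2^r + 4.
When r = 1: the formula gives 6 = 6 = v_1.
For the inductive step, assume it holds for an arbitrary p ≥ 1, so v_p = 2^p + 4.
Then v_{p+1} = 2·v_p - 4 = 2·(2^p + 4) - 4 = 2^(p + 1) + 4,
which is the claimed formula at r = p+1.
By the principle of mathematical induction, the result holds for all r ≥ 1.

v_r = 2^r + 4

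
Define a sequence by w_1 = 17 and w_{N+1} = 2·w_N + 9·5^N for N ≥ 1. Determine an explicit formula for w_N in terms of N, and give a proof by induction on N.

w_N = 2^N + 3·5^N

Computing the first terms: w_1 = 17, w_2 = 79, w_3 = 383. This suggests w_N = 2^N + 3·5^N.
Base case (N = 1): the formula gives 17 = 17 = w_1.
Suppose the result is true for N = k, so w_k = 2^k + 3·5^k.
Then w_{k+1} = 2·w_k + 9·5^k = 2·(2^k + 3·5^k) + 9·5^k = 2^(k + 1) + 3·5^(k + 1),
which is the claimed formula at N = k+1.
This completes the induction.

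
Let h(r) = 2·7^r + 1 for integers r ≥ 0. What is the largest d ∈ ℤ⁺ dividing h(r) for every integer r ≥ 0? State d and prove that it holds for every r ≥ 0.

Computing the first values: h(0) = 3 and h(1) = 15; gcd(3, 15) = 3, so d ≤ 3.
We prove 3 | 2·7^r + 1 for all r ≥ 0 by induction on r.
For the base case r = 0: h(0) = 3 = 3·(1), so 3 | h(0).
Suppose the result is true for r = k, i.e. 3 | h(k). Then
h(k+1) = 2·7^(k+1) + 1 = 7·(2·7^k + 1) - 6 = 7·h(k) - 6. The first term is divisible by 3 by the inductive hypothesis, and -6 is divisible by 3. Hence 3 | h(k+1).
By the principle of mathematical induction, the result holds for all r ≥ 0.
Therefore the largest such d is 3.

d = 3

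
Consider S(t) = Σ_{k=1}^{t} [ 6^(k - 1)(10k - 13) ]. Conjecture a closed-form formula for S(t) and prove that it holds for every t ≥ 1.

We claim S(t) = 6^t(2t - 3) + 3 for all t ≥ 1.
When t = 1: S(1) = -3, and the closed form gives -3. They agree.
Inductive step: assume the claim holds for t = k, so S(k) = 6^k(2k - 3) + 3.
Then S(k+1) = S(k) + (6^k(10k - 3)) = (6^k(2k - 3) + 3) + (6^k(10k - 3)).
Simplifying, S(k+1) = 12·6^k·k - 6·6^k + 3 = 6^(k+1)(2(k+1) - 3) + 3,
which is the closed form with t = k+1.
This completes the induction.

S(t) = 6^t(2t - 3) + 3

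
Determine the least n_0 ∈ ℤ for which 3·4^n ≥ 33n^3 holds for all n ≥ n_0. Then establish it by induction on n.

n_0 = 6

At n = 5: 3072 < 4125, so the inequality fails and n_0 ≥ 6. We prove 3·4^n ≥ 33n^3 for all n ≥ 6.
When n = 6: 3·4^n = 12288 and 33n^3 = 7128, so 12288 ≥ 7128.
Inductive step: suppose the statement holds for some k ≥ 6, so 3·4^k ≥ 33k^3.
Then 3·4^(k + 1) = 4·(3·4^k) ≥ 4·(33k^3).
Also, for k ≥ 6 we have 4·(33k^3) ≥ 33(k+1)^3, since 4 ≥ (1 + 1/k)^3 for all k ≥ 6.
Combining, 3·4^(k + 1) ≥ 33(k+1)^3.
This completes the induction.
Hence the smallest such n_0 is 6.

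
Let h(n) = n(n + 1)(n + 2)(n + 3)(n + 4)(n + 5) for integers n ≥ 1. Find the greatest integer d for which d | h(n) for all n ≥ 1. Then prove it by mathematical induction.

Computing the first values: h(1) = 720 and h(2) = 5040; gcd(720, 5040) = 720, so d ≤ 720.
We prove 720 | n(n + 1)(n + 2)(n + 3)(n + 4)(n + 5) for all n ≥ 1 by induction on n.
Base case (n = 1): h(1) = 720 = 720·(1), so 720 | h(1).
Inductive step: suppose the statement holds for some j ≥ 1, i.e. 720 | h(j). Then
h(j+1) − h(j) = (j+1)·(j+2)·(j+3)·(j+4)·(j+5)·(j+6) − j·(j+1)·(j+2)·(j+3)·(j+4)·(j+5) = (j+1)·(j+2)·(j+3)·(j+4)·(j+5)·[(j+6) − j] = 6·(j+1)·(j+2)·(j+3)·(j+4)·(j+5). The product of 5 consecutive integers is divisible by (5)! = 120, so h(j+1) − h(j) is divisible by 6·120 = 720. By the inductive hypothesis 720 | h(j), hence 720 | h(j+1).
This completes the induction.
Therefore the largest such d is 720.

d = 720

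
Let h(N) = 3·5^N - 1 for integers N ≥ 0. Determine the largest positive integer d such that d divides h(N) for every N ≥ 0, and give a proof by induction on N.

d = 2

Computing the first values: h(0) = 2 and h(1) = 14; gcd(2, 14) = 2, so d ≤ 2.
We prove 2 | 3·5^N - 1 for all N ≥ 0 by induction on N.
When N = 0: h(0) = 2 = 2·(1), so 2 | h(0).
Suppose the result is true for N = j, i.e. 2 | h(j). Then
h(j+1) = 3·5^(j+1) - 1 = 5·(3·5^j - 1) + 4 = 5·h(j) + 4. The first term is divisible by 2 by the inductive hypothesis, and 4 is divisible by 2. Hence 2 | h(j+1).
This completes the induction.
Therefore the largest such d is 2.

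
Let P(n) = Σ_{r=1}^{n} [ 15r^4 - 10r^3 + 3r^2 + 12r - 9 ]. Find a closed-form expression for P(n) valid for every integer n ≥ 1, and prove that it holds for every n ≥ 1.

We claim P(n) = n(3n^4 + 5n^3 + n^2 + 5n - 3) for all n ≥ 1.
Base case (n = 1): P(1) = 11, and the closed form gives 11. They agree.
Inductive step: suppose the statement holds for some r ≥ 1, so P(r) = r(3r^4 + 5r^3 + r^2 + 5r - 3).
Then P(r+1) = P(r) + (15r^4 + 50r^3 + 63r^2 + 48r + 11) = (r(3r^4 + 5r^3 + r^2 + 5r - 3)) + (15r^4 + 50r^3 + 63r^2 + 48r + 11).
Simplifying, P(r+1) = (r + 1)(3r^4 + 17r^3 + 34r^2 + 34r + 11) = (r+1)(3(r+1)^4 + 5(r+1)^3 + (r+1)^2 + 5(r+1) - 3),
which is the closed form with n = r+1.
Hence, by induction on n, the claim holds for every n ≥ 1.

P(n) = n(3n^4 + 5n^3 + n^2 + 5n - 3)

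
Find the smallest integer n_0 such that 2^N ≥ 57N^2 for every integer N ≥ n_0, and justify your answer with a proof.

n_0 = 14

At N = 13: 8192 < 9633, so the inequality fails and n_0 ≥ 14. We prove 2^N ≥ 57N^2 for all N ≥ 14.
Base case (N = 14): 2^N = 16384 and 57N^2 = 11172, so 16384 ≥ 11172.
For the inductive step, assume it holds for an arbitrary p ≥ 14, so 2^p ≥ 57p^2.
Then 2^(p + 1) = 2·(2^p) ≥ 2·(57p^2).
Also, for p ≥ 14 we have 2·(57p^2) ≥ 57(p+1)^2, since 2 ≥ (1 + 1/p)^2 for all p ≥ 14.
Combining, 2^(p + 1) ≥ 57(p+1)^2.
By the principle of mathematical induction, the result holds for all N ≥ 14.
Hence the smallest such n_0 is 14.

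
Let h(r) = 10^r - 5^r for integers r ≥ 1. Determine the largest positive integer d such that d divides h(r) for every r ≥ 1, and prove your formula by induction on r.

d = 5

Computing the first values: h(1) = 5 and h(2) = 75; gcd(5, 75) = 5, so d ≤ 5.
We prove 5 | 10^r - 5^r for all r ≥ 1 by induction on r.
When r = 1: h(1) = 5 = 5·(1), so 5 | h(1).
Inductive step: assume the claim holds for r = p, i.e. 5 | h(p). Then
10^{p+1} − 5^{p+1} = 10·10^p − 5·5^p = 10·(10^p − 5^p) + (5)·5^p. The first term is divisible by 5 by the inductive hypothesis, and the second term (5)·5^p is divisible by 5 since 5 | 5. Hence 5 | h(p+1).
By the principle of mathematical induction, the result holds for all r ≥ 1.
Therefore the largest such d is 5.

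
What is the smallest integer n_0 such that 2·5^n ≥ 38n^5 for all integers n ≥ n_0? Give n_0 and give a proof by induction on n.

n_0 = 9

At n = 8: 781250 < 1245184, so the inequality fails and n_0 ≥ 9. We prove 2·5^n ≥ 38n^5 for all n ≥ 9.
Base case (n = 9): 2·5^n = 3906250 and 38n^5 = 2243862, so 3906250 ≥ 2243862.
Suppose the result is true for n = p, so 2·5^p ≥ 38p^5.
Then 2·5^(p + 1) = 5·(2·5^p) ≥ 5·(38p^5).
Also, for p ≥ 9 we have 5·(38p^5) ≥ 38(p+1)^5, since 5 ≥ (1 + 1/p)^5 for all p ≥ 9.
Combining, 2·5^(p + 1) ≥ 38(p+1)^5.
By induction, the statement is established for all n ≥ 9.
Hence the smallest such n_0 is 9.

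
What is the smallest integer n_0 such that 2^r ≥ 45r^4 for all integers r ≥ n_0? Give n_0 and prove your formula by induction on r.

n_0 = 24

At r = 23: 8388608 < 12592845, so the inequality fails and n_0 ≥ 24. We prove 2^r ≥ 45r^4 for all r ≥ 24.
When r = 24: 2^r = 16777216 and 45r^4 = 14929920, so 16777216 ≥ 14929920.
Inductive step: assume the claim holds for r = m, so 2^m ≥ 45m^4.
Then 2^(m + 1) = 2·(2^m) ≥ 2·(45m^4).
Also, for m ≥ 24 we have 2·(45m^4) ≥ 45(m+1)^4, since 2 ≥ (1 + 1/m)^4 for all m ≥ 24.
Combining, 2^(m + 1) ≥ 45(m+1)^4.
By the principle of mathematical induction, the result holds for all r ≥ 24.
Hence the smallest such n_0 is 24.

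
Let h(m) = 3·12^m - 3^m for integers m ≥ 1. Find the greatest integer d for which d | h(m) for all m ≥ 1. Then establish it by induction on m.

Computing the first values: h(1) = 33 and h(2) = 423; gcd(33, 423) = 3, so d ≤ 3.
We prove 3 | 3·12^m - 3^m for all m ≥ 1 by induction on m.
Base step (m = 1): h(1) = 33 = 3·(11), so 3 | h(1).
Inductive step: assume the claim holds for m = k, i.e. 3 | h(k). Then
h(k+1) − 12·h(k) = (3·12^(k+1) - 3^(k+1)) − 12·(3·12^k - 3^k) = (-1)·3^k·(3 − 12) = (9)·3^k. Since 3 | h(k) by the inductive hypothesis, 3 | 12·h(k); and 3 | 9 since 9 = 3·3. Therefore 3 | h(k+1).
By the principle of mathematical induction, the result holds for all m ≥ 1.
Therefore the largest such d is 3.

d = 3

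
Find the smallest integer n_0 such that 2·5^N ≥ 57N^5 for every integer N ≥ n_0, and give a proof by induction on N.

n_0 = 9

At N = 8: 781250 < 1867776, so the inequality fails and n_0 ≥ 9. We prove 2·5^N ≥ 57N^5 for all N ≥ 9.
Base step (N = 9): 2·5^N = 3906250 and 57N^5 = 3365793, so 3906250 ≥ 3365793.
Inductive step: suppose the statement holds for some i ≥ 9, so 2·5^i ≥ 57i^5.
Then 2·5^(i + 1) = 5·(2·5^i) ≥ 5·(57i^5).
Also, for i ≥ 9 we have 5·(57i^5) ≥ 57(i+1)^5, since 5 ≥ (1 + 1/i)^5 for all i ≥ 9.
Combining, 2·5^(i + 1) ≥ 57(i+1)^5.
By induction, the statement is established for all N ≥ 9.
Hence the smallest such n_0 is 9.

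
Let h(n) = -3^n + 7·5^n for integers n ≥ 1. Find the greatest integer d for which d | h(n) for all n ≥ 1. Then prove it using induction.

Computing the first values: h(1) = 32 and h(2) = 166; gcd(32, 166) = 2, so d ≤ 2.
We prove 2 | -3^n + 7·5^n for all n ≥ 1 by induction on n.
When n = 1: h(1) = 32 = 2·(16), so 2 | h(1).
Suppose the result is true for n = m, i.e. 2 | h(m). Then
h(m+1) − 5·h(m) = (-3^(m+1) + 7·5^(m+1)) − 5·(-3^m + 7·5^m) = (-1)·3^m·(3 − 5) = (2)·3^m. Since 2 | h(m) by the inductive hypothesis, 2 | 5·h(m); and 2 | 2 since 2 = 2·1. Therefore 2 | h(m+1).
This completes the induction.
Therefore the largest such d is 2.

d = 2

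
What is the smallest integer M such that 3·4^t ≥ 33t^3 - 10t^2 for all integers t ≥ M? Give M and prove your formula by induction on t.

M = 6

At t = 5: 3072 < 3875, so the inequality fails and M ≥ 6. We prove 3·4^t ≥ 33t^3 - 10t^2 for all t ≥ 6.
For the base case t = 6: 3·4^t = 12288 and 33t^3 - 10t^2 = 6768, so 12288 ≥ 6768.
Inductive step: assume the claim holds for t = p, so 3·4^p ≥ 33p^3 - 10p^2.
Then 3·4^(p + 1) = 4·(3·4^p) ≥ 4·(33p^3 - 10p^2).
Also, for p ≥ 6 we have 4·(33p^3 - 10p^2) ≥ 33(p+1)^3 - 10(p+1)^2, since 4·(33p^3 - 10p^2) − (33(p+1)^3 - 10(p+1)^2) = 99p^3 - 129p^2 - 79p - 23, which is nonnegative for all p ≥ 6.
Combining, 3·4^(p + 1) ≥ 33(p+1)^3 - 10(p+1)^2.
By induction, the statement is established for all t ≥ 6.
Hence the smallest such M is 6.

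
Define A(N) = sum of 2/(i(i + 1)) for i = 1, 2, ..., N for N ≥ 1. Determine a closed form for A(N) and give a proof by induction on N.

We claim A(N) = 2N/(N + 1) for all N ≥ 1.
When N = 1: A(1) = 1, and the closed form gives 1. They agree.
Inductive step: suppose the statement holds for some i ≥ 1, so A(i) = 2i/(i + 1).
Then A(i+1) = A(i) + (2/((i + 1)(i + 2))) = (2i/(i + 1)) + (2/((i + 1)(i + 2))).
Simplifying, A(i+1) = 2(i + 1)/(i + 2) = 2(i+1)/((i+1) + 1),
which is the closed form with N = i+1.
By the principle of mathematical induction, the result holds for all N ≥ 1.

A(N) = 2N/(N + 1)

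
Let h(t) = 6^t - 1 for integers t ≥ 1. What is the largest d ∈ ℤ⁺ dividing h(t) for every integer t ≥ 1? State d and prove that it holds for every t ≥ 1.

d = 5

Computing the first values: h(1) = 5 and h(2) = 35; gcd(5, 35) = 5, so d ≤ 5.
We prove 5 | 6^t - 1 for all t ≥ 1 by induction on t.
Base step (t = 1): h(1) = 5 = 5·(1), so 5 | h(1).
Suppose the result is true for t = r, i.e. 5 | h(r). Then
6^{r+1} − 1^{r+1} = 6·6^r − 1·1^r = 6·(6^r − 1^r) + (5)·1^r. The first term is divisible by 5 by the inductive hypothesis, and the second term (5)·1^r is divisible by 5 since 5 | 5. Hence 5 | h(r+1).
This completes the induction.
Therefore the largest such d is 5.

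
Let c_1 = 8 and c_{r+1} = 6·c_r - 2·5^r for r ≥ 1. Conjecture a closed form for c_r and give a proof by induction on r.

Computing the first terms: c_1 = 8, c_2 = 38, c_3 = 178. This suggests c_r = 2·5^r - 2·6^(r - 1).
Base case (r = 1): the formula gives 8 = 8 = c_1.
Inductive step: assume the claim holds for r = m, so c_m = 2·5^m - 2·6^(m - 1).
Then c_{m+1} = 6·c_m - 2·5^m = 6·(2·5^m - 2·6^(m - 1)) - 2·5^m = 2·5^(m + 1) - 2·6^m = 2·5^(m+1) - 2·6^((m+1) - 1),
which is the claimed formula at r = m+1.
By induction, the statement is established for all r ≥ 1.

c_r = 2·5^r - 2·6^(r - 1)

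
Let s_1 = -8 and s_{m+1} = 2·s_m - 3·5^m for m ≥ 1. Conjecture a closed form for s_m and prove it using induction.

Computing the first terms: s_1 = -8, s_2 = -31, s_3 = -137. This suggests s_m = -3·2^(m - 1) - 5^m.
Base case (m = 1): the formula gives -8 = -8 = s_1.
Suppose the result is true for m = r, so s_r = -3·2^(r - 1) - 5^r.
Then s_{r+1} = 2·s_r - 3·5^r = 2·(-3·2^(r - 1) - 5^r) - 3·5^r = -3·2^r - 5^(r + 1) = -3·2^((r+1) - 1) - 5^(r+1),
which is the claimed formula at m = r+1.
By the principle of mathematical induction, the result holds for all m ≥ 1.

s_m = -3·2^(m - 1) - 5^m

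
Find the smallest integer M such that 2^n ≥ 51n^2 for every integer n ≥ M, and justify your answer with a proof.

M = 14

At n = 13: 8192 < 8619, so the inequality fails and M ≥ 14. We prove 2^n ≥ 51n^2 for all n ≥ 14.
Base case (n = 14): 2^n = 16384 and 51n^2 = 9996, so 16384 ≥ 9996.
Suppose the result is true for n = p, so 2^p ≥ 51p^2.
Then 2^(p + 1) = 2·(2^p) ≥ 2·(51p^2).
Also, for p ≥ 14 we have 2·(51p^2) ≥ 51(p+1)^2, since 2 ≥ (1 + 1/p)^2 for all p ≥ 14.
Combining, 2^(p + 1) ≥ 51(p+1)^2.
Hence, by induction on n, the claim holds for every n ≥ 14.
Hence the smallest such M is 14.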